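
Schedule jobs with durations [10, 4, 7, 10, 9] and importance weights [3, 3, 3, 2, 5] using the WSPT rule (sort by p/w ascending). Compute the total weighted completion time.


Compute p/w ratios and sort ascending (WSPT): [(4, 3), (9, 5), (7, 3), (10, 3), (10, 2)]
Compute weighted completion times:
  Job (p=4,w=3): C=4, w*C=3*4=12
  Job (p=9,w=5): C=13, w*C=5*13=65
  Job (p=7,w=3): C=20, w*C=3*20=60
  Job (p=10,w=3): C=30, w*C=3*30=90
  Job (p=10,w=2): C=40, w*C=2*40=80
Total weighted completion time = 307

307


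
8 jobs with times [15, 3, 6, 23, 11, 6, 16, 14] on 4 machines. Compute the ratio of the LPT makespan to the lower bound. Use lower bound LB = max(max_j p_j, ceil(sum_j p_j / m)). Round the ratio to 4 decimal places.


LPT order: [23, 16, 15, 14, 11, 6, 6, 3]
Machine loads after assignment: [23, 22, 24, 25]
LPT makespan = 25
Lower bound = max(max_job, ceil(total/4)) = max(23, 24) = 24
Ratio = 25 / 24 = 1.0417

1.0417


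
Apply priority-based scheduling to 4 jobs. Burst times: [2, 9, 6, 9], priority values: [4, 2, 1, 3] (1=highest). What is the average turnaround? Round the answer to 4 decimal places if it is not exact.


Sort by priority (ascending = highest first):
Order: [(1, 6), (2, 9), (3, 9), (4, 2)]
Completion times:
  Priority 1, burst=6, C=6
  Priority 2, burst=9, C=15
  Priority 3, burst=9, C=24
  Priority 4, burst=2, C=26
Average turnaround = 71/4 = 17.75

17.75


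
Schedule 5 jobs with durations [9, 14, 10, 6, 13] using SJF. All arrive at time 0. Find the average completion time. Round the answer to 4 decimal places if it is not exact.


SJF order (ascending): [6, 9, 10, 13, 14]
Completion times:
  Job 1: burst=6, C=6
  Job 2: burst=9, C=15
  Job 3: burst=10, C=25
  Job 4: burst=13, C=38
  Job 5: burst=14, C=52
Average completion = 136/5 = 27.2

27.2


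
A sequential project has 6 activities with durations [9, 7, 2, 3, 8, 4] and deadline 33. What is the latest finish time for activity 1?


LF(activity 1) = deadline - sum of successor durations
Successors: activities 2 through 6 with durations [7, 2, 3, 8, 4]
Sum of successor durations = 24
LF = 33 - 24 = 9

9


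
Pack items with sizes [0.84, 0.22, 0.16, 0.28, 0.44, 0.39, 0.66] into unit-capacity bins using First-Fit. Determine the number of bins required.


Place items sequentially using First-Fit:
  Item 0.84 -> new Bin 1
  Item 0.22 -> new Bin 2
  Item 0.16 -> Bin 1 (now 1.0)
  Item 0.28 -> Bin 2 (now 0.5)
  Item 0.44 -> Bin 2 (now 0.94)
  Item 0.39 -> new Bin 3
  Item 0.66 -> new Bin 4
Total bins used = 4

4


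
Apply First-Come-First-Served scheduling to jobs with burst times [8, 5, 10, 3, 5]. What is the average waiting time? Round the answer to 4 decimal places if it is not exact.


FCFS order (as given): [8, 5, 10, 3, 5]
Waiting times:
  Job 1: wait = 0
  Job 2: wait = 8
  Job 3: wait = 13
  Job 4: wait = 23
  Job 5: wait = 26
Sum of waiting times = 70
Average waiting time = 70/5 = 14.0

14.0


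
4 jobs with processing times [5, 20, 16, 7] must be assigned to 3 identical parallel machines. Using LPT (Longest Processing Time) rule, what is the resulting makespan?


Sort jobs in decreasing order (LPT): [20, 16, 7, 5]
Assign each job to the least loaded machine:
  Machine 1: jobs [20], load = 20
  Machine 2: jobs [16], load = 16
  Machine 3: jobs [7, 5], load = 12
Makespan = max load = 20

20


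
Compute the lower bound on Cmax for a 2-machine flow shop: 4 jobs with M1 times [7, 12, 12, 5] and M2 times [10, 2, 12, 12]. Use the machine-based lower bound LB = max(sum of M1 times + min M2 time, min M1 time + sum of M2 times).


LB1 = sum(M1 times) + min(M2 times) = 36 + 2 = 38
LB2 = min(M1 times) + sum(M2 times) = 5 + 36 = 41
Lower bound = max(LB1, LB2) = max(38, 41) = 41

41


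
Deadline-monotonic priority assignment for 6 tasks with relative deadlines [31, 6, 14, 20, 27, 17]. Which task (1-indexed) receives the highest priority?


Sort tasks by relative deadline (ascending):
  Task 2: deadline = 6
  Task 3: deadline = 14
  Task 6: deadline = 17
  Task 4: deadline = 20
  Task 5: deadline = 27
  Task 1: deadline = 31
Priority order (highest first): [2, 3, 6, 4, 5, 1]
Highest priority task = 2

2


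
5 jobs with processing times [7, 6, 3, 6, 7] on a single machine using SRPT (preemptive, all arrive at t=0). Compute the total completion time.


Since all jobs arrive at t=0, SRPT equals SPT ordering.
SPT order: [3, 6, 6, 7, 7]
Completion times:
  Job 1: p=3, C=3
  Job 2: p=6, C=9
  Job 3: p=6, C=15
  Job 4: p=7, C=22
  Job 5: p=7, C=29
Total completion time = 3 + 9 + 15 + 22 + 29 = 78

78


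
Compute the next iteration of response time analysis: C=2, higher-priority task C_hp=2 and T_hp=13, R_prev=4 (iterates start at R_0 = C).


R_next = C + ceil(R_prev / T_hp) * C_hp
ceil(4 / 13) = ceil(0.3077) = 1
Interference = 1 * 2 = 2
R_next = 2 + 2 = 4
R_next = R_prev, so the iteration has converged (response time = 4).

4


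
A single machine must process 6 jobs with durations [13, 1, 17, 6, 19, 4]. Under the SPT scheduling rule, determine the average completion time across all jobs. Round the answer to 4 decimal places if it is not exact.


Sort jobs by processing time (SPT order): [1, 4, 6, 13, 17, 19]
Compute completion times sequentially:
  Job 1: processing = 1, completes at 1
  Job 2: processing = 4, completes at 5
  Job 3: processing = 6, completes at 11
  Job 4: processing = 13, completes at 24
  Job 5: processing = 17, completes at 41
  Job 6: processing = 19, completes at 60
Sum of completion times = 142
Average completion time = 142/6 = 23.6667

23.6667


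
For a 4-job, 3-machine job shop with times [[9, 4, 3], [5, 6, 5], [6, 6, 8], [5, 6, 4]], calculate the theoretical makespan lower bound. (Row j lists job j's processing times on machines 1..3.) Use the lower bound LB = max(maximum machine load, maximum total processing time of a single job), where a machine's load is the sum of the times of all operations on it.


Machine loads:
  Machine 1: 9 + 5 + 6 + 5 = 25
  Machine 2: 4 + 6 + 6 + 6 = 22
  Machine 3: 3 + 5 + 8 + 4 = 20
Max machine load = 25
Job totals:
  Job 1: 16
  Job 2: 16
  Job 3: 20
  Job 4: 15
Max job total = 20
Lower bound = max(25, 20) = 25

25


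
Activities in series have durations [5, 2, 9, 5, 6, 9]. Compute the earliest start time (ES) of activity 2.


Activity 2 starts after activities 1 through 1 complete.
Predecessor durations: [5]
ES = 5 = 5

5


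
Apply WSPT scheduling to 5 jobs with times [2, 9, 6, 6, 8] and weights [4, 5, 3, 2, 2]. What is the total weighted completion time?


Compute p/w ratios and sort ascending (WSPT): [(2, 4), (9, 5), (6, 3), (6, 2), (8, 2)]
Compute weighted completion times:
  Job (p=2,w=4): C=2, w*C=4*2=8
  Job (p=9,w=5): C=11, w*C=5*11=55
  Job (p=6,w=3): C=17, w*C=3*17=51
  Job (p=6,w=2): C=23, w*C=2*23=46
  Job (p=8,w=2): C=31, w*C=2*31=62
Total weighted completion time = 222

222


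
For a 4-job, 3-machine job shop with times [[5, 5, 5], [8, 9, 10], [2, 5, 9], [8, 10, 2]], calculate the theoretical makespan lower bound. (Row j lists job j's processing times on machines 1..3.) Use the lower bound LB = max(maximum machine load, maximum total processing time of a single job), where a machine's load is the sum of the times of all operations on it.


Machine loads:
  Machine 1: 5 + 8 + 2 + 8 = 23
  Machine 2: 5 + 9 + 5 + 10 = 29
  Machine 3: 5 + 10 + 9 + 2 = 26
Max machine load = 29
Job totals:
  Job 1: 15
  Job 2: 27
  Job 3: 16
  Job 4: 20
Max job total = 27
Lower bound = max(29, 27) = 29

29


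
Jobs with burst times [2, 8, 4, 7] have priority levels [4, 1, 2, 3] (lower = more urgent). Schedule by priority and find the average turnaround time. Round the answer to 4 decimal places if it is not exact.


Sort by priority (ascending = highest first):
Order: [(1, 8), (2, 4), (3, 7), (4, 2)]
Completion times:
  Priority 1, burst=8, C=8
  Priority 2, burst=4, C=12
  Priority 3, burst=7, C=19
  Priority 4, burst=2, C=21
Average turnaround = 60/4 = 15.0

15.0


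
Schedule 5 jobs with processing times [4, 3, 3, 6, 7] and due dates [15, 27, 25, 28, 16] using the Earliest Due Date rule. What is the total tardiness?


Sort by due date (EDD order): [(4, 15), (7, 16), (3, 25), (3, 27), (6, 28)]
Compute completion times and tardiness:
  Job 1: p=4, d=15, C=4, tardiness=max(0,4-15)=0
  Job 2: p=7, d=16, C=11, tardiness=max(0,11-16)=0
  Job 3: p=3, d=25, C=14, tardiness=max(0,14-25)=0
  Job 4: p=3, d=27, C=17, tardiness=max(0,17-27)=0
  Job 5: p=6, d=28, C=23, tardiness=max(0,23-28)=0
Total tardiness = 0

0


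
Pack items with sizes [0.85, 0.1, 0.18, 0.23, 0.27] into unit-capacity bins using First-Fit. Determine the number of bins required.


Place items sequentially using First-Fit:
  Item 0.85 -> new Bin 1
  Item 0.1 -> Bin 1 (now 0.95)
  Item 0.18 -> new Bin 2
  Item 0.23 -> Bin 2 (now 0.41)
  Item 0.27 -> Bin 2 (now 0.68)
Total bins used = 2

2


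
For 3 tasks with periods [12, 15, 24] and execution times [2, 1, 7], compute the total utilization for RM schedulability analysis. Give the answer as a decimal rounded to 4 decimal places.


Compute individual utilizations (exact fractions):
  Task 1: C/T = 2/12 = 1/6 (approx. 0.1667)
  Task 2: C/T = 1/15 (approx. 0.0667)
  Task 3: C/T = 7/24 (approx. 0.2917)
Total utilization U = 1/6 + 1/15 + 7/24 = 21/40
Rounded to 4 decimal places: U = 0.5250
RM (Liu & Layland) bound for 3 tasks = 0.779763; compare with U = 21/40 (approx. 0.525000)
U <= bound, so schedulable by RM sufficient condition.

0.5250


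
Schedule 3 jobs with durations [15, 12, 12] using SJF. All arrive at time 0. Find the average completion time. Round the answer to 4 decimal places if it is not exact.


SJF order (ascending): [12, 12, 15]
Completion times:
  Job 1: burst=12, C=12
  Job 2: burst=12, C=24
  Job 3: burst=15, C=39
Average completion = 75/3 = 25.0

25.0


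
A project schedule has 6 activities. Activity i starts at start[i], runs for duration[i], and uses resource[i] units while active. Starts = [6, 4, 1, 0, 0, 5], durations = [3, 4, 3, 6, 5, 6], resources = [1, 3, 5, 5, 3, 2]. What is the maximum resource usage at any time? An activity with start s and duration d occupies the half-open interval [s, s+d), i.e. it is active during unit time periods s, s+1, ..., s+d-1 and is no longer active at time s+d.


Each activity i is active on [start_i, start_i + duration_i).
Compute total resource usage per time slot:
  t=0: active resources = [5, 3], total = 8
  t=1: active resources = [5, 5, 3], total = 13
  t=2: active resources = [5, 5, 3], total = 13
  t=3: active resources = [5, 5, 3], total = 13
  t=4: active resources = [3, 5, 3], total = 11
  t=5: active resources = [3, 5, 2], total = 10
  t=6: active resources = [1, 3, 2], total = 6
  t=7: active resources = [1, 3, 2], total = 6
  t=8: active resources = [1, 2], total = 3
  t=9: active resources = [2], total = 2
  t=10: active resources = [2], total = 2
Peak resource demand = 13

13


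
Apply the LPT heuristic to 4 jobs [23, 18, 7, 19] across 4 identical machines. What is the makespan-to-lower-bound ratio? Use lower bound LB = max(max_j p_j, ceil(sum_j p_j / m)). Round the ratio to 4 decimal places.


LPT order: [23, 19, 18, 7]
Machine loads after assignment: [23, 19, 18, 7]
LPT makespan = 23
Lower bound = max(max_job, ceil(total/4)) = max(23, 17) = 23
Ratio = 23 / 23 = 1.0

1.0


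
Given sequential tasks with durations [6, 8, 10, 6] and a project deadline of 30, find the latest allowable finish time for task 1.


LF(activity 1) = deadline - sum of successor durations
Successors: activities 2 through 4 with durations [8, 10, 6]
Sum of successor durations = 24
LF = 30 - 24 = 6

6


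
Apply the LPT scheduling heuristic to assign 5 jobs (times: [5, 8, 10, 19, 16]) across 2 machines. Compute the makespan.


Sort jobs in decreasing order (LPT): [19, 16, 10, 8, 5]
Assign each job to the least loaded machine:
  Machine 1: jobs [19, 8], load = 27
  Machine 2: jobs [16, 10, 5], load = 31
Makespan = max load = 31

31


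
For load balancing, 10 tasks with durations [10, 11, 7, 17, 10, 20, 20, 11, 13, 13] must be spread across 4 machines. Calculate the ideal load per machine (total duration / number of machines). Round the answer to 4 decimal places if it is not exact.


Total processing time = 10 + 11 + 7 + 17 + 10 + 20 + 20 + 11 + 13 + 13 = 132
Number of machines = 4
Ideal balanced load = 132 / 4 = 33.0

33.0


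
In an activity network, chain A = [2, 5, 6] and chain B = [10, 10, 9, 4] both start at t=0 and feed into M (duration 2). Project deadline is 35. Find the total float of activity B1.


Forward pass: ES(B1) = sum of predecessors on chain B = 0
EF = ES + duration = 0 + 10 = 10
Backward pass: LF(M) = deadline = 35; LS(M) = 35 - 2 = 33
LF(B1) = LS(M) - sum(successors on chain B) = 33 - 23 = 10
LS = LF - duration = 10 - 10 = 0
Total float = LS - ES = 0 - 0 = 0

0


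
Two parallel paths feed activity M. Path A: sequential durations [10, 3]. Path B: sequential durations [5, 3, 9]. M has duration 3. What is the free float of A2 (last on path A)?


ES(A2) = sum of predecessors on chain A = 10
EF(A2) = ES + duration = 10 + 3 = 13
Successor of A2 is M. ES(M) = max(sum(A), sum(B)) = max(13, 17) = 17
Free float = ES(successor) - EF(current) = 17 - 13 = 4

4


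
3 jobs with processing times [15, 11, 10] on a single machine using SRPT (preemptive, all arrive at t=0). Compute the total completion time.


Since all jobs arrive at t=0, SRPT equals SPT ordering.
SPT order: [10, 11, 15]
Completion times:
  Job 1: p=10, C=10
  Job 2: p=11, C=21
  Job 3: p=15, C=36
Total completion time = 10 + 21 + 36 = 67

67


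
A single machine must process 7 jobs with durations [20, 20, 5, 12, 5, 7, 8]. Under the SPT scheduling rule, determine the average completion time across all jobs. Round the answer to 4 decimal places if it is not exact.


Sort jobs by processing time (SPT order): [5, 5, 7, 8, 12, 20, 20]
Compute completion times sequentially:
  Job 1: processing = 5, completes at 5
  Job 2: processing = 5, completes at 10
  Job 3: processing = 7, completes at 17
  Job 4: processing = 8, completes at 25
  Job 5: processing = 12, completes at 37
  Job 6: processing = 20, completes at 57
  Job 7: processing = 20, completes at 77
Sum of completion times = 228
Average completion time = 228/7 = 32.5714

32.5714


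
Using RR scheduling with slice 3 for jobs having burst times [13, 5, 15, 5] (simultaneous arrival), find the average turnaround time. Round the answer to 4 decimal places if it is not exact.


Time quantum = 3
Execution trace:
  J1 runs 3 units, time = 3
  J2 runs 3 units, time = 6
  J3 runs 3 units, time = 9
  J4 runs 3 units, time = 12
  J1 runs 3 units, time = 15
  J2 runs 2 units, time = 17
  J3 runs 3 units, time = 20
  J4 runs 2 units, time = 22
  J1 runs 3 units, time = 25
  J3 runs 3 units, time = 28
  J1 runs 3 units, time = 31
  J3 runs 3 units, time = 34
  J1 runs 1 units, time = 35
  J3 runs 3 units, time = 38
Finish times: [35, 17, 38, 22]
Average turnaround = 112/4 = 28.0

28.0


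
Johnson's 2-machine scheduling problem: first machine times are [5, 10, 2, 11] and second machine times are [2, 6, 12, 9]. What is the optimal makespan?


Apply Johnson's rule:
  Group 1 (a <= b): [(3, 2, 12)]
  Group 2 (a > b): [(4, 11, 9), (2, 10, 6), (1, 5, 2)]
Optimal job order: [3, 4, 2, 1]
Schedule:
  Job 3: M1 done at 2, M2 done at 14
  Job 4: M1 done at 13, M2 done at 23
  Job 2: M1 done at 23, M2 done at 29
  Job 1: M1 done at 28, M2 done at 31
Makespan = 31

31


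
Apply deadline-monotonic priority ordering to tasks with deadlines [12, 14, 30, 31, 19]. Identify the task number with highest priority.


Sort tasks by relative deadline (ascending):
  Task 1: deadline = 12
  Task 2: deadline = 14
  Task 5: deadline = 19
  Task 3: deadline = 30
  Task 4: deadline = 31
Priority order (highest first): [1, 2, 5, 3, 4]
Highest priority task = 1

1


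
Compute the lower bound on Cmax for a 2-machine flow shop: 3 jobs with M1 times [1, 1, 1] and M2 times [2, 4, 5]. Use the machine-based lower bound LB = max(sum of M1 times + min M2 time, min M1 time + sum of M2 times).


LB1 = sum(M1 times) + min(M2 times) = 3 + 2 = 5
LB2 = min(M1 times) + sum(M2 times) = 1 + 11 = 12
Lower bound = max(LB1, LB2) = max(5, 12) = 12

12


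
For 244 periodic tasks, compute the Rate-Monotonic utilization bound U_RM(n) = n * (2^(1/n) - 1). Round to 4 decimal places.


Compute 2^(1/244) = 1.0028448059
Subtract 1: 1.0028448059 - 1 = 0.0028448059
Multiply by n: 244 * 0.0028448059 = 0.6941326396
Round to 4 dp: 0.6941

0.6941


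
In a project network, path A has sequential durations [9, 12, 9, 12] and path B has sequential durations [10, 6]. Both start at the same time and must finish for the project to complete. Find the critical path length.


Path A total = 9 + 12 + 9 + 12 = 42
Path B total = 10 + 6 = 16
Critical path = longest path = max(42, 16) = 42

42


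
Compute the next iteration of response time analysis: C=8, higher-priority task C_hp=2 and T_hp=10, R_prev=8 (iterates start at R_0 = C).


R_next = C + ceil(R_prev / T_hp) * C_hp
ceil(8 / 10) = ceil(0.8) = 1
Interference = 1 * 2 = 2
R_next = 8 + 2 = 10

10


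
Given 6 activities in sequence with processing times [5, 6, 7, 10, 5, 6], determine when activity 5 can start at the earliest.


Activity 5 starts after activities 1 through 4 complete.
Predecessor durations: [5, 6, 7, 10]
ES = 5 + 6 + 7 + 10 = 28

28


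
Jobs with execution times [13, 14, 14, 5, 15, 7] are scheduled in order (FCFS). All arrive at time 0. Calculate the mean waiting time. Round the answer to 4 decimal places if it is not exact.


FCFS order (as given): [13, 14, 14, 5, 15, 7]
Waiting times:
  Job 1: wait = 0
  Job 2: wait = 13
  Job 3: wait = 27
  Job 4: wait = 41
  Job 5: wait = 46
  Job 6: wait = 61
Sum of waiting times = 188
Average waiting time = 188/6 = 31.3333

31.3333


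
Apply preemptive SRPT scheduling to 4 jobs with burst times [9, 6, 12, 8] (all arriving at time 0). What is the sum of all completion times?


Since all jobs arrive at t=0, SRPT equals SPT ordering.
SPT order: [6, 8, 9, 12]
Completion times:
  Job 1: p=6, C=6
  Job 2: p=8, C=14
  Job 3: p=9, C=23
  Job 4: p=12, C=35
Total completion time = 6 + 14 + 23 + 35 = 78

78


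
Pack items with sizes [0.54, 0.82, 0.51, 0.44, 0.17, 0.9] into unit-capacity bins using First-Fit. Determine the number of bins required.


Place items sequentially using First-Fit:
  Item 0.54 -> new Bin 1
  Item 0.82 -> new Bin 2
  Item 0.51 -> new Bin 3
  Item 0.44 -> Bin 1 (now 0.98)
  Item 0.17 -> Bin 2 (now 0.99)
  Item 0.9 -> new Bin 4
Total bins used = 4

4


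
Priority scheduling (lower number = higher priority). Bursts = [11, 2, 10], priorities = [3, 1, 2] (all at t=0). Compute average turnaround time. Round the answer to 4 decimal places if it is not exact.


Sort by priority (ascending = highest first):
Order: [(1, 2), (2, 10), (3, 11)]
Completion times:
  Priority 1, burst=2, C=2
  Priority 2, burst=10, C=12
  Priority 3, burst=11, C=23
Average turnaround = 37/3 = 12.3333

12.3333


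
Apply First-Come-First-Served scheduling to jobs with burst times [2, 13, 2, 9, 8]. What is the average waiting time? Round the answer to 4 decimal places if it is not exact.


FCFS order (as given): [2, 13, 2, 9, 8]
Waiting times:
  Job 1: wait = 0
  Job 2: wait = 2
  Job 3: wait = 15
  Job 4: wait = 17
  Job 5: wait = 26
Sum of waiting times = 60
Average waiting time = 60/5 = 12.0

12.0


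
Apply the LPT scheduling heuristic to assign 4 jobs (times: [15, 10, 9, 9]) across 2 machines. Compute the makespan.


Sort jobs in decreasing order (LPT): [15, 10, 9, 9]
Assign each job to the least loaded machine:
  Machine 1: jobs [15, 9], load = 24
  Machine 2: jobs [10, 9], load = 19
Makespan = max load = 24

24


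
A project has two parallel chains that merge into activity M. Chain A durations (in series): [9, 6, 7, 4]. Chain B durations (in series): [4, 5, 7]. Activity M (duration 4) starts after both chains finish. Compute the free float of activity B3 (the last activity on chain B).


ES(B3) = sum of predecessors on chain B = 9
EF(B3) = ES + duration = 9 + 7 = 16
Successor of B3 is M. ES(M) = max(sum(A), sum(B)) = max(26, 16) = 26
Free float = ES(successor) - EF(current) = 26 - 16 = 10

10


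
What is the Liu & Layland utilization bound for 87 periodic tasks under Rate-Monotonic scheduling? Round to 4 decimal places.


Compute 2^(1/87) = 1.0079990316
Subtract 1: 1.0079990316 - 1 = 0.0079990316
Multiply by n: 87 * 0.0079990316 = 0.6959157492
Round to 4 dp: 0.6959

0.6959


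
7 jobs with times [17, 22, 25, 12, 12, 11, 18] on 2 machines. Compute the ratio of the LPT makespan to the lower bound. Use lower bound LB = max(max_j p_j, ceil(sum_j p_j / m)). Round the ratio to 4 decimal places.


LPT order: [25, 22, 18, 17, 12, 12, 11]
Machine loads after assignment: [54, 63]
LPT makespan = 63
Lower bound = max(max_job, ceil(total/2)) = max(25, 59) = 59
Ratio = 63 / 59 = 1.0678

1.0678


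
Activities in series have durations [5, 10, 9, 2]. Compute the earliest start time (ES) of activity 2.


Activity 2 starts after activities 1 through 1 complete.
Predecessor durations: [5]
ES = 5 = 5

5


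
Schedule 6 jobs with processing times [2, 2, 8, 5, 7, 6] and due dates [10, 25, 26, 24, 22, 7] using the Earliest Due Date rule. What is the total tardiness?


Sort by due date (EDD order): [(6, 7), (2, 10), (7, 22), (5, 24), (2, 25), (8, 26)]
Compute completion times and tardiness:
  Job 1: p=6, d=7, C=6, tardiness=max(0,6-7)=0
  Job 2: p=2, d=10, C=8, tardiness=max(0,8-10)=0
  Job 3: p=7, d=22, C=15, tardiness=max(0,15-22)=0
  Job 4: p=5, d=24, C=20, tardiness=max(0,20-24)=0
  Job 5: p=2, d=25, C=22, tardiness=max(0,22-25)=0
  Job 6: p=8, d=26, C=30, tardiness=max(0,30-26)=4
Total tardiness = 4

4


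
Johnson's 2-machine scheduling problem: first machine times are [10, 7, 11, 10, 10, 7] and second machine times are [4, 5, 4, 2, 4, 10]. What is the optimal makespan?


Apply Johnson's rule:
  Group 1 (a <= b): [(6, 7, 10)]
  Group 2 (a > b): [(2, 7, 5), (1, 10, 4), (3, 11, 4), (5, 10, 4), (4, 10, 2)]
Optimal job order: [6, 2, 1, 3, 5, 4]
Schedule:
  Job 6: M1 done at 7, M2 done at 17
  Job 2: M1 done at 14, M2 done at 22
  Job 1: M1 done at 24, M2 done at 28
  Job 3: M1 done at 35, M2 done at 39
  Job 5: M1 done at 45, M2 done at 49
  Job 4: M1 done at 55, M2 done at 57
Makespan = 57

57


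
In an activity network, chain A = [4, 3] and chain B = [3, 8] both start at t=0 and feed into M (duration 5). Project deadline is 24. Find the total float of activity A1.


Forward pass: ES(A1) = sum of predecessors on chain A = 0
EF = ES + duration = 0 + 4 = 4
Backward pass: LF(M) = deadline = 24; LS(M) = 24 - 5 = 19
LF(A1) = LS(M) - sum(successors on chain A) = 19 - 3 = 16
LS = LF - duration = 16 - 4 = 12
Total float = LS - ES = 12 - 0 = 12

12


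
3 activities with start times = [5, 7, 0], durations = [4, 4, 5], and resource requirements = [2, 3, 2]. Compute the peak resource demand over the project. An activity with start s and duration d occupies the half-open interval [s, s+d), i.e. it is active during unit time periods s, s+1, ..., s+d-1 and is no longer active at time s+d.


Each activity i is active on [start_i, start_i + duration_i).
Compute total resource usage per time slot:
  t=0: active resources = [2], total = 2
  t=1: active resources = [2], total = 2
  t=2: active resources = [2], total = 2
  t=3: active resources = [2], total = 2
  t=4: active resources = [2], total = 2
  t=5: active resources = [2], total = 2
  t=6: active resources = [2], total = 2
  t=7: active resources = [2, 3], total = 5
  t=8: active resources = [2, 3], total = 5
  t=9: active resources = [3], total = 3
  t=10: active resources = [3], total = 3
Peak resource demand = 5

5


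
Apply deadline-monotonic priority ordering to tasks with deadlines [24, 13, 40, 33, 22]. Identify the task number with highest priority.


Sort tasks by relative deadline (ascending):
  Task 2: deadline = 13
  Task 5: deadline = 22
  Task 1: deadline = 24
  Task 4: deadline = 33
  Task 3: deadline = 40
Priority order (highest first): [2, 5, 1, 4, 3]
Highest priority task = 2

2


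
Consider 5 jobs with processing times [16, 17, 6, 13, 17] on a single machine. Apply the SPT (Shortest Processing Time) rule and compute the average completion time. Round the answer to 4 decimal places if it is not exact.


Sort jobs by processing time (SPT order): [6, 13, 16, 17, 17]
Compute completion times sequentially:
  Job 1: processing = 6, completes at 6
  Job 2: processing = 13, completes at 19
  Job 3: processing = 16, completes at 35
  Job 4: processing = 17, completes at 52
  Job 5: processing = 17, completes at 69
Sum of completion times = 181
Average completion time = 181/5 = 36.2

36.2


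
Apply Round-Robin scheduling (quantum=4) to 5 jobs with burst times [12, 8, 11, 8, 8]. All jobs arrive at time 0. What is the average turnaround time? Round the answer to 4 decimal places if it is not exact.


Time quantum = 4
Execution trace:
  J1 runs 4 units, time = 4
  J2 runs 4 units, time = 8
  J3 runs 4 units, time = 12
  J4 runs 4 units, time = 16
  J5 runs 4 units, time = 20
  J1 runs 4 units, time = 24
  J2 runs 4 units, time = 28
  J3 runs 4 units, time = 32
  J4 runs 4 units, time = 36
  J5 runs 4 units, time = 40
  J1 runs 4 units, time = 44
  J3 runs 3 units, time = 47
Finish times: [44, 28, 47, 36, 40]
Average turnaround = 195/5 = 39.0

39.0


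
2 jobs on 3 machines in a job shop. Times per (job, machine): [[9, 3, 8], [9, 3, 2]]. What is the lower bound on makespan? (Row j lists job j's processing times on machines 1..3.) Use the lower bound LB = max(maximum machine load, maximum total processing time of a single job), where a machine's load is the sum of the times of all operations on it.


Machine loads:
  Machine 1: 9 + 9 = 18
  Machine 2: 3 + 3 = 6
  Machine 3: 8 + 2 = 10
Max machine load = 18
Job totals:
  Job 1: 20
  Job 2: 14
Max job total = 20
Lower bound = max(18, 20) = 20

20


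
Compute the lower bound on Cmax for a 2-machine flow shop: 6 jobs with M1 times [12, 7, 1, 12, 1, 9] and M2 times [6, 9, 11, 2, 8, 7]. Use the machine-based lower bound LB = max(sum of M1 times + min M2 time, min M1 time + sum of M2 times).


LB1 = sum(M1 times) + min(M2 times) = 42 + 2 = 44
LB2 = min(M1 times) + sum(M2 times) = 1 + 43 = 44
Lower bound = max(LB1, LB2) = max(44, 44) = 44

44


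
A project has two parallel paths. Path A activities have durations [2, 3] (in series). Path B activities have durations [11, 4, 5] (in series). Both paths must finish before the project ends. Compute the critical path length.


Path A total = 2 + 3 = 5
Path B total = 11 + 4 + 5 = 20
Critical path = longest path = max(5, 20) = 20

20


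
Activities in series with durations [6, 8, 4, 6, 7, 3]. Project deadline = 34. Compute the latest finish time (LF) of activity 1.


LF(activity 1) = deadline - sum of successor durations
Successors: activities 2 through 6 with durations [8, 4, 6, 7, 3]
Sum of successor durations = 28
LF = 34 - 28 = 6

6


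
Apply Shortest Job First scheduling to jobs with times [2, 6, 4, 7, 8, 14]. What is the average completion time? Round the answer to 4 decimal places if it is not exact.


SJF order (ascending): [2, 4, 6, 7, 8, 14]
Completion times:
  Job 1: burst=2, C=2
  Job 2: burst=4, C=6
  Job 3: burst=6, C=12
  Job 4: burst=7, C=19
  Job 5: burst=8, C=27
  Job 6: burst=14, C=41
Average completion = 107/6 = 17.8333

17.8333


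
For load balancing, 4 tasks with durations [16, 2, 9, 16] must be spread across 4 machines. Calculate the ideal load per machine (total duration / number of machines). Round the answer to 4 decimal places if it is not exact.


Total processing time = 16 + 2 + 9 + 16 = 43
Number of machines = 4
Ideal balanced load = 43 / 4 = 10.75

10.75


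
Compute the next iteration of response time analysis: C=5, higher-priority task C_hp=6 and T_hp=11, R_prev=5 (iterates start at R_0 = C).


R_next = C + ceil(R_prev / T_hp) * C_hp
ceil(5 / 11) = ceil(0.4545) = 1
Interference = 1 * 6 = 6
R_next = 5 + 6 = 11

11


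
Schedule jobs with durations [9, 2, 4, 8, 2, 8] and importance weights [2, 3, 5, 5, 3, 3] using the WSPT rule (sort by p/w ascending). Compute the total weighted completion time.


Compute p/w ratios and sort ascending (WSPT): [(2, 3), (2, 3), (4, 5), (8, 5), (8, 3), (9, 2)]
Compute weighted completion times:
  Job (p=2,w=3): C=2, w*C=3*2=6
  Job (p=2,w=3): C=4, w*C=3*4=12
  Job (p=4,w=5): C=8, w*C=5*8=40
  Job (p=8,w=5): C=16, w*C=5*16=80
  Job (p=8,w=3): C=24, w*C=3*24=72
  Job (p=9,w=2): C=33, w*C=2*33=66
Total weighted completion time = 276

276


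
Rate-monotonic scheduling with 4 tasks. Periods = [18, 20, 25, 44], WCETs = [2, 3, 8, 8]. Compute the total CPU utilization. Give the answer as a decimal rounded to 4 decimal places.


Compute individual utilizations (exact fractions):
  Task 1: C/T = 2/18 = 1/9 (approx. 0.1111)
  Task 2: C/T = 3/20 (approx. 0.15)
  Task 3: C/T = 8/25 (approx. 0.32)
  Task 4: C/T = 8/44 = 2/11 (approx. 0.1818)
Total utilization U = 1/9 + 3/20 + 8/25 + 2/11 = 7553/9900
Rounded to 4 decimal places: U = 0.7629
RM (Liu & Layland) bound for 4 tasks = 0.756828; compare with U = 7553/9900 (approx. 0.762929)
bound < U <= 1, so the RM sufficient condition is not met (inconclusive; an exact test such as response-time analysis is needed).

0.7629


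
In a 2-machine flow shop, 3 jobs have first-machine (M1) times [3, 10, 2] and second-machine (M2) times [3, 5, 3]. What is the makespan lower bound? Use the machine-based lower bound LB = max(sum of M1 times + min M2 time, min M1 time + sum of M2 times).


LB1 = sum(M1 times) + min(M2 times) = 15 + 3 = 18
LB2 = min(M1 times) + sum(M2 times) = 2 + 11 = 13
Lower bound = max(LB1, LB2) = max(18, 13) = 18

18


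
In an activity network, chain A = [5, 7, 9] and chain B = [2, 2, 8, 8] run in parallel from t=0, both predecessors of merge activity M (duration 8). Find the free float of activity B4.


ES(B4) = sum of predecessors on chain B = 12
EF(B4) = ES + duration = 12 + 8 = 20
Successor of B4 is M. ES(M) = max(sum(A), sum(B)) = max(21, 20) = 21
Free float = ES(successor) - EF(current) = 21 - 20 = 1

1


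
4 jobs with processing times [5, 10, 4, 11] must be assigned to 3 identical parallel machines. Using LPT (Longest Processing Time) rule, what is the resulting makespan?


Sort jobs in decreasing order (LPT): [11, 10, 5, 4]
Assign each job to the least loaded machine:
  Machine 1: jobs [11], load = 11
  Machine 2: jobs [10], load = 10
  Machine 3: jobs [5, 4], load = 9
Makespan = max load = 11

11


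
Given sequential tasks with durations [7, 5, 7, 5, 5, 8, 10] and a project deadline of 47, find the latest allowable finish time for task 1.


LF(activity 1) = deadline - sum of successor durations
Successors: activities 2 through 7 with durations [5, 7, 5, 5, 8, 10]
Sum of successor durations = 40
LF = 47 - 40 = 7

7


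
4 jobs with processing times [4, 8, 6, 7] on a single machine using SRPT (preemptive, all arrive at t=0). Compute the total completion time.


Since all jobs arrive at t=0, SRPT equals SPT ordering.
SPT order: [4, 6, 7, 8]
Completion times:
  Job 1: p=4, C=4
  Job 2: p=6, C=10
  Job 3: p=7, C=17
  Job 4: p=8, C=25
Total completion time = 4 + 10 + 17 + 25 = 56

56


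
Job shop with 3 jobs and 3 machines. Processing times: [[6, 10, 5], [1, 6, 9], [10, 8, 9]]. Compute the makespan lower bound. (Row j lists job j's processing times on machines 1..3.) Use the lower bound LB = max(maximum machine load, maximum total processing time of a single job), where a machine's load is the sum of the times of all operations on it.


Machine loads:
  Machine 1: 6 + 1 + 10 = 17
  Machine 2: 10 + 6 + 8 = 24
  Machine 3: 5 + 9 + 9 = 23
Max machine load = 24
Job totals:
  Job 1: 21
  Job 2: 16
  Job 3: 27
Max job total = 27
Lower bound = max(24, 27) = 27

27


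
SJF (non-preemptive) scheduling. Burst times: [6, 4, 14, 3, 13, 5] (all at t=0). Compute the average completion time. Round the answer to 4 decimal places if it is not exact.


SJF order (ascending): [3, 4, 5, 6, 13, 14]
Completion times:
  Job 1: burst=3, C=3
  Job 2: burst=4, C=7
  Job 3: burst=5, C=12
  Job 4: burst=6, C=18
  Job 5: burst=13, C=31
  Job 6: burst=14, C=45
Average completion = 116/6 = 19.3333

19.3333


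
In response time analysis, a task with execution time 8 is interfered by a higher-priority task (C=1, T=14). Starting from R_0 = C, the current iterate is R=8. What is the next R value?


R_next = C + ceil(R_prev / T_hp) * C_hp
ceil(8 / 14) = ceil(0.5714) = 1
Interference = 1 * 1 = 1
R_next = 8 + 1 = 9

9


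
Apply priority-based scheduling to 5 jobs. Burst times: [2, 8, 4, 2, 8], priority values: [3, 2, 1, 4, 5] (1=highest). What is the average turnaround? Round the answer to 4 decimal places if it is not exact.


Sort by priority (ascending = highest first):
Order: [(1, 4), (2, 8), (3, 2), (4, 2), (5, 8)]
Completion times:
  Priority 1, burst=4, C=4
  Priority 2, burst=8, C=12
  Priority 3, burst=2, C=14
  Priority 4, burst=2, C=16
  Priority 5, burst=8, C=24
Average turnaround = 70/5 = 14.0

14.0


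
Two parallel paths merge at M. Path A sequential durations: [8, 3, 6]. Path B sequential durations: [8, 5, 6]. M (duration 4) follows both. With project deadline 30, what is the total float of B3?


Forward pass: ES(B3) = sum of predecessors on chain B = 13
EF = ES + duration = 13 + 6 = 19
Backward pass: LF(M) = deadline = 30; LS(M) = 30 - 4 = 26
LF(B3) = LS(M) - sum(successors on chain B) = 26 - 0 = 26
LS = LF - duration = 26 - 6 = 20
Total float = LS - ES = 20 - 13 = 7

7


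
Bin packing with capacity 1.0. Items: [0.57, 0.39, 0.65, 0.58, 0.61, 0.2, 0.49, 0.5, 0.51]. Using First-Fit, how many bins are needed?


Place items sequentially using First-Fit:
  Item 0.57 -> new Bin 1
  Item 0.39 -> Bin 1 (now 0.96)
  Item 0.65 -> new Bin 2
  Item 0.58 -> new Bin 3
  Item 0.61 -> new Bin 4
  Item 0.2 -> Bin 2 (now 0.85)
  Item 0.49 -> new Bin 5
  Item 0.5 -> Bin 5 (now 0.99)
  Item 0.51 -> new Bin 6
Total bins used = 6

6


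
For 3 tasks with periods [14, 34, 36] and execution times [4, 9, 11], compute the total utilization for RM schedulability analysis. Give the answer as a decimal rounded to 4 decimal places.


Compute individual utilizations (exact fractions):
  Task 1: C/T = 4/14 = 2/7 (approx. 0.2857)
  Task 2: C/T = 9/34 (approx. 0.2647)
  Task 3: C/T = 11/36 (approx. 0.3056)
Total utilization U = 2/7 + 9/34 + 11/36 = 3667/4284
Rounded to 4 decimal places: U = 0.8560
RM (Liu & Layland) bound for 3 tasks = 0.779763; compare with U = 3667/4284 (approx. 0.855976)
bound < U <= 1, so the RM sufficient condition is not met (inconclusive; an exact test such as response-time analysis is needed).

0.8560


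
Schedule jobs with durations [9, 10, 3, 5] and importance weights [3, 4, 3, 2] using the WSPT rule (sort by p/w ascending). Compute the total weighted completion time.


Compute p/w ratios and sort ascending (WSPT): [(3, 3), (10, 4), (5, 2), (9, 3)]
Compute weighted completion times:
  Job (p=3,w=3): C=3, w*C=3*3=9
  Job (p=10,w=4): C=13, w*C=4*13=52
  Job (p=5,w=2): C=18, w*C=2*18=36
  Job (p=9,w=3): C=27, w*C=3*27=81
Total weighted completion time = 178

178


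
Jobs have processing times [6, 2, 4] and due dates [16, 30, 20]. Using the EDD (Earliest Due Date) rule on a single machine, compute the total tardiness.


Sort by due date (EDD order): [(6, 16), (4, 20), (2, 30)]
Compute completion times and tardiness:
  Job 1: p=6, d=16, C=6, tardiness=max(0,6-16)=0
  Job 2: p=4, d=20, C=10, tardiness=max(0,10-20)=0
  Job 3: p=2, d=30, C=12, tardiness=max(0,12-30)=0
Total tardiness = 0

0


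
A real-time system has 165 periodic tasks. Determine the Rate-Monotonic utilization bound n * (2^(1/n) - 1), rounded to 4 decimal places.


Compute 2^(1/165) = 1.0042097281
Subtract 1: 1.0042097281 - 1 = 0.0042097281
Multiply by n: 165 * 0.0042097281 = 0.6946051365
Round to 4 dp: 0.6946

0.6946


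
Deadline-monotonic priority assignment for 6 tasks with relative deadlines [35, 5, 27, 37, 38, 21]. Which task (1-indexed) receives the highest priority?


Sort tasks by relative deadline (ascending):
  Task 2: deadline = 5
  Task 6: deadline = 21
  Task 3: deadline = 27
  Task 1: deadline = 35
  Task 4: deadline = 37
  Task 5: deadline = 38
Priority order (highest first): [2, 6, 3, 1, 4, 5]
Highest priority task = 2

2


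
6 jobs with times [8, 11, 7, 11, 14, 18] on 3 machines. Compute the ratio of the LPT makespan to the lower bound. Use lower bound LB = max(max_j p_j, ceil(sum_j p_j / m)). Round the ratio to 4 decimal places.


LPT order: [18, 14, 11, 11, 8, 7]
Machine loads after assignment: [25, 22, 22]
LPT makespan = 25
Lower bound = max(max_job, ceil(total/3)) = max(18, 23) = 23
Ratio = 25 / 23 = 1.087

1.087


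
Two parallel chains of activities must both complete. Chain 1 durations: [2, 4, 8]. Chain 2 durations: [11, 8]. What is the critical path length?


Path A total = 2 + 4 + 8 = 14
Path B total = 11 + 8 = 19
Critical path = longest path = max(14, 19) = 19

19


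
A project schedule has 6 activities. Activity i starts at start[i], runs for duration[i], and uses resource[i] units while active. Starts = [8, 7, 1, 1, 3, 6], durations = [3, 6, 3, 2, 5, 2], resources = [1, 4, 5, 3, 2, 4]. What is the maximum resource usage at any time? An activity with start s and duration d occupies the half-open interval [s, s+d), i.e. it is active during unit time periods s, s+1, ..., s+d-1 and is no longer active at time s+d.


Each activity i is active on [start_i, start_i + duration_i).
Compute total resource usage per time slot:
  t=0: active resources = [], total = 0
  t=1: active resources = [5, 3], total = 8
  t=2: active resources = [5, 3], total = 8
  t=3: active resources = [5, 2], total = 7
  t=4: active resources = [2], total = 2
  t=5: active resources = [2], total = 2
  t=6: active resources = [2, 4], total = 6
  t=7: active resources = [4, 2, 4], total = 10
  t=8: active resources = [1, 4], total = 5
  t=9: active resources = [1, 4], total = 5
  t=10: active resources = [1, 4], total = 5
  t=11: active resources = [4], total = 4
  t=12: active resources = [4], total = 4
Peak resource demand = 10

10


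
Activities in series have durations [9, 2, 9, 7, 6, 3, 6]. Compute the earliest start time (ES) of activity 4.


Activity 4 starts after activities 1 through 3 complete.
Predecessor durations: [9, 2, 9]
ES = 9 + 2 + 9 = 20

20


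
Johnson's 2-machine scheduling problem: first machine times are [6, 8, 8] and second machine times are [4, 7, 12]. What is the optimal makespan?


Apply Johnson's rule:
  Group 1 (a <= b): [(3, 8, 12)]
  Group 2 (a > b): [(2, 8, 7), (1, 6, 4)]
Optimal job order: [3, 2, 1]
Schedule:
  Job 3: M1 done at 8, M2 done at 20
  Job 2: M1 done at 16, M2 done at 27
  Job 1: M1 done at 22, M2 done at 31
Makespan = 31

31


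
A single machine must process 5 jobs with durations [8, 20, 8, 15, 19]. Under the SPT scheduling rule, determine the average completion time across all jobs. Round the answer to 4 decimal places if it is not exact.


Sort jobs by processing time (SPT order): [8, 8, 15, 19, 20]
Compute completion times sequentially:
  Job 1: processing = 8, completes at 8
  Job 2: processing = 8, completes at 16
  Job 3: processing = 15, completes at 31
  Job 4: processing = 19, completes at 50
  Job 5: processing = 20, completes at 70
Sum of completion times = 175
Average completion time = 175/5 = 35.0

35.0


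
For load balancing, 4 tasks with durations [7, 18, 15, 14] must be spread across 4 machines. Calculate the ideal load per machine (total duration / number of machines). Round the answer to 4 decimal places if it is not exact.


Total processing time = 7 + 18 + 15 + 14 = 54
Number of machines = 4
Ideal balanced load = 54 / 4 = 13.5

13.5


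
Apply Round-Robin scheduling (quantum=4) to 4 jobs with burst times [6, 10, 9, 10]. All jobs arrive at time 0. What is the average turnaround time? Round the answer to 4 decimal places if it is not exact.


Time quantum = 4
Execution trace:
  J1 runs 4 units, time = 4
  J2 runs 4 units, time = 8
  J3 runs 4 units, time = 12
  J4 runs 4 units, time = 16
  J1 runs 2 units, time = 18
  J2 runs 4 units, time = 22
  J3 runs 4 units, time = 26
  J4 runs 4 units, time = 30
  J2 runs 2 units, time = 32
  J3 runs 1 units, time = 33
  J4 runs 2 units, time = 35
Finish times: [18, 32, 33, 35]
Average turnaround = 118/4 = 29.5

29.5
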